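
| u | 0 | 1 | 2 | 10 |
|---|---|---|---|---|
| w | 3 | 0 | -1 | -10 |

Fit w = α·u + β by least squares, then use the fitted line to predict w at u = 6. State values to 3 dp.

ŵ = -5.331

Compute the Gram sums: Σu·u = 105, Σu = 13, Σ1 = 4.
And Σu·w = -102, Σw = -8.
Normal equations: [[105, 13]; [13, 4]]·[α, β]ᵀ = [-102, -8]ᵀ.
Eliminating β: 4·(row 1) − 13·(row 2) gives 251·α = 4·(-102) − 13·(-8) = -304, so α = -304/251.
Then β = ((-8) − 13·(-304/251))/4 = 486/251.
At u = 6: ŵ = (-304/251)·(6) + (486/251)·(1) = -1338/251.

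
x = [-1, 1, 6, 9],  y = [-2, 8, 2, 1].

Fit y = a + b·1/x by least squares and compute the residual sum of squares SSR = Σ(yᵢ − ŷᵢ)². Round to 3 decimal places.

SSR = 5.036

Normal-equation sums: Σ1 = 4, Σ1/x = 5/18, Σ1/x·1/x = 661/324.
And Σy = 9, Σ1/x·y = 94/9.
MᵀM·[a, b]ᵀ = Mᵀy becomes [[4, 5/18]; [5/18, 661/324]]·[a, b]ᵀ = [9, 94/9]ᵀ.
det = 4·(661/324) − (5/18)² = 97/12.
a = (9·(661/324) − (5/18)·(94/9))/(97/12) = 5009/2619; b = (4·(94/9) − (5/18)·9)/(97/12) = 1414/291.
Residuals: 2479/2619, 3217/2619, -1892/2619, -1268/873; SSR = 13190/2619.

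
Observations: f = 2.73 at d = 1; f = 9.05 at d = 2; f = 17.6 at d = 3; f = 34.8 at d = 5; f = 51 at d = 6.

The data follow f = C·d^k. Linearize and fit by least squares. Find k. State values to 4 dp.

k = 1.6020

Taking logs, ln f = k·ln d + ln C, so regress ln f on ln d.
Over the data: Σln d = 5.1930, Σ(ln d)² = 7.4881, Σln f = 13.5564, Σln d·ln f = 17.4353.
Normal system: [[7.4881, 5.1930]; [5.1930, 5]]·[k, ln C]ᵀ = [17.4353, 13.5564]ᵀ.
Δ = 7.4881·5 − (5.1930)² = 10.4737; k = (17.4353·5 − 5.1930·13.5564)/10.4737 = 1.60200, ln C = (7.4881·13.5564 − 5.1930·17.4353)/10.4737 = 1.04746.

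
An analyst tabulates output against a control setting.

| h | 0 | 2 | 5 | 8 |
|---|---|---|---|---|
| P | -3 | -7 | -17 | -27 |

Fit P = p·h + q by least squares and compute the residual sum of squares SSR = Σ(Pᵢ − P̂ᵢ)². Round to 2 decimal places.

From the data, Σh·h = 93, Σh = 15, Σ1 = 4.
Right-hand side: Σh·P = -315, ΣP = -54.
Normal equations: [[93, 15]; [15, 4]]·[p, q]ᵀ = [-315, -54]ᵀ.
det = 93·4 − 15² = 147.
p = ((-315)·4 − 15·(-54))/147 = -150/49; q = (93·(-54) − 15·(-315))/147 = -99/49.
Residuals: -48/49, 8/7, 16/49, -24/49; SSR = 128/49.

SSR = 2.61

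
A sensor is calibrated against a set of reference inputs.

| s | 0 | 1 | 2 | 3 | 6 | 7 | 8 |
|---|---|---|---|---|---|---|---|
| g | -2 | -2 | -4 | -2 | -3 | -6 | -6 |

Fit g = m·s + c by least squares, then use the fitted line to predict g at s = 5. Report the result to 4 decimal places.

ĝ = -4.1068

From the data, Σs·s = 163, Σs = 27, Σ1 = 7.
Moment sums: Σs·g = -124, Σg = -25.
Eliminating c: 7·(row 1) − 27·(row 2) gives 412·m = 7·(-124) − 27·(-25) = -193, so m = -193/412.
Then c = ((-25) − 27·(-193/412))/7 = -727/412.
At s = 5: ĝ = (-193/412)·(5) + (-727/412)·(1) = -423/103.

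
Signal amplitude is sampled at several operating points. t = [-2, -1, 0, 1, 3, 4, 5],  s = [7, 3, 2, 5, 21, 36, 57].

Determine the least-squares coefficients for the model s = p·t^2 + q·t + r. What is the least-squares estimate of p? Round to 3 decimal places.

Entries of AᵀA: Σt^2·t^2 = 980, Σt^2·t = 208, Σt^2 = 56, Σt·t = 56, Σt = 10, Σ1 = 7.
For Aᵀs: Σt^2·s = 2226, Σt·s = 480, Σs = 131.
Solving the 3×3 system (Gaussian elimination) gives p = 309/154, q = 19/22, r = 10/7.

p = 2.006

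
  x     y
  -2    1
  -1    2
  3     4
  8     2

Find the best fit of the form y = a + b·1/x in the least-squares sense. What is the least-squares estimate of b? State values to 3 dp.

With design matrix M, MᵀM = [[4, -25/24]; [-25/24, 793/576]] and Mᵀy = [9, -11/12]ᵀ.
Eliminating b: (793/576)·(row 1) − (-25/24)·(row 2) gives (283/64)·a = (793/576)·9 − (-25/24)·(-11/12) = 6587/576, so a = 6587/2547.
Then b = ((-11/12) − (-25/24)·(6587/2547))/(793/576) = 1096/849.

b = 1.291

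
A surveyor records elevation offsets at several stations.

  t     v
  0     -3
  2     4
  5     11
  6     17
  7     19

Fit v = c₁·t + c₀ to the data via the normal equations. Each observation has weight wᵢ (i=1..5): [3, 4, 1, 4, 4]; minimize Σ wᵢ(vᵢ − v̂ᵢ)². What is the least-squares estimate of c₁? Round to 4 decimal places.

c₁ = 3.1545

MᵀWM·[c₁, c₀]ᵀ = MᵀWv reads: 381·c₁ + 65·c₀ = 1027;  65·c₁ + 16·c₀ = 162.
(Σwᵢ·t·t = 381, Σwᵢ·t = 65, Σwᵢ·1 = 16, Σwᵢ·t·v = 1027, Σwᵢ·v = 162.)
det = 381·16 − 65² = 1871.
c₁ = (1027·16 − 65·162)/1871 = 5902/1871; c₀ = (381·162 − 65·1027)/1871 = -5033/1871.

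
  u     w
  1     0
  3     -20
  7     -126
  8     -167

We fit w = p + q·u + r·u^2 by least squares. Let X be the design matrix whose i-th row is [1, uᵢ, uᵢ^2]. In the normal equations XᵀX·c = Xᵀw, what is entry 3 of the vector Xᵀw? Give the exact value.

-17042

Entry 3 ↔ basis u^2, so (Xᵀw)_{3} = Σᵢ (u^2)·wᵢ = (1)·(0) + (9)·(-20) + (49)·(-126) + (64)·(-167) = -17042.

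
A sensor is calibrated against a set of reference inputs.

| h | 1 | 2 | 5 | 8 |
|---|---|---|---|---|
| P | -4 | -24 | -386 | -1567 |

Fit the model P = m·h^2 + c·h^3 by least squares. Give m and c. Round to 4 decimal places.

m = -0.3211, c = -3.0206

Compute the Gram sums: Σh^2·h^2 = 4738, Σh^2·h^3 = 35926, Σh^3·h^3 = 277834.
And Σh^2·P = -110038, Σh^3·P = -850750.
Determinant 4738·277834 − 35926² = 25700016.
m = ((-110038)·277834 − 35926·(-850750))/25700016 = -343883/1070834; c = (4738·(-850750) − 35926·(-110038))/25700016 = -140631/46558.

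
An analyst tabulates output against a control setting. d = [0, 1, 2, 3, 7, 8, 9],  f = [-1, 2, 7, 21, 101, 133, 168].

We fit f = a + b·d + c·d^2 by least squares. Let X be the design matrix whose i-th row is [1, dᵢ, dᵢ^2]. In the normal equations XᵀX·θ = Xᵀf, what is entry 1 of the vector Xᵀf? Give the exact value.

431

Entry 1 ↔ basis 1, so (Xᵀf)_{1} = Σᵢ fᵢ = (1)·(-1) + (1)·(2) + (1)·(7) + (1)·(21) + (1)·(101) + (1)·(133) + (1)·(168) = 431.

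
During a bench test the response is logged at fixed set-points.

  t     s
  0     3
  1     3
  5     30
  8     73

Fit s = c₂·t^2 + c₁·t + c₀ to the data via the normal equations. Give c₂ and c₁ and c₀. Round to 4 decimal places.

c₂ = 1.1277, c₁ = -0.2135, c₀ = 2.6236

Compute the Gram sums: Σt^2·t^2 = 4722, Σt^2·t = 638, Σt^2 = 90, Σt·t = 90, Σt = 14, Σ1 = 4.
Right-hand side: Σt^2·s = 5425, Σt·s = 737, Σs = 109.
Solving the 3×3 system (Gaussian elimination) gives c₂ = 3523/3124, c₁ = -667/3124, c₀ = 2049/781.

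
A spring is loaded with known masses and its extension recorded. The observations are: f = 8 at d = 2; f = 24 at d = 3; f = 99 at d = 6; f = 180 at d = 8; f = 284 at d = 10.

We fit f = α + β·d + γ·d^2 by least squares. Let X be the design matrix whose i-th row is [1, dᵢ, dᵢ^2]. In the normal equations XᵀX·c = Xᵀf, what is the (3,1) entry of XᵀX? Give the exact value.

213

Row 3 ↔ basis d^2, column 1 ↔ basis 1, so (XᵀX)_{3,1} = Σᵢ d^2 = (4)·(1) + (9)·(1) + (36)·(1) + (64)·(1) + (100)·(1) = 213.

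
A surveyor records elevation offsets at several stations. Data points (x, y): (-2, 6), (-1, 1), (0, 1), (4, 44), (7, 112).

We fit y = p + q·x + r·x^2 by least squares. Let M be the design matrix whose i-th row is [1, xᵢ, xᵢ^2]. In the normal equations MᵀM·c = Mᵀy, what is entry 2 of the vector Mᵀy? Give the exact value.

Entry 2 ↔ basis x, so (Mᵀy)_{2} = Σᵢ (x)·yᵢ = (-2)·(6) + (-1)·(1) + (0)·(1) + (4)·(44) + (7)·(112) = 947.

947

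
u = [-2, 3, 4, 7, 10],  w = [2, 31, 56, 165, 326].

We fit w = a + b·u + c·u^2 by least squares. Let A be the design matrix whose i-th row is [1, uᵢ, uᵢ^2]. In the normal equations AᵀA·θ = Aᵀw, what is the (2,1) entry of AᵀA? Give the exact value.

Row 2 ↔ basis u, column 1 ↔ basis 1, so (AᵀA)_{2,1} = Σᵢ u = (-2)·(1) + (3)·(1) + (4)·(1) + (7)·(1) + (10)·(1) = 22.

22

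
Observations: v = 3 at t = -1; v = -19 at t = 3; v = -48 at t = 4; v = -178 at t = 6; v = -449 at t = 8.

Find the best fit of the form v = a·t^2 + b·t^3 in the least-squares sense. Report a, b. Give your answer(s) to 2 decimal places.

Setting ∂/∂a … = 0 gives: 5730·a + 41810·b = -36080;  41810·a + 313626·b = -271924.
(Σt^2·t^2 = 5730, Σt^2·t^3 = 41810, Σt^3·t^3 = 313626, Σt^2·v = -36080, Σt^3·v = -271924.)
Eliminating b: 313626·(row 1) − 41810·(row 2) gives 49000880·a = 313626·(-36080) − 41810·(-271924) = 53516360, so a = 1337909/1225022.
Then b = ((-271924) − 41810·(1337909/1225022))/313626 = -1240493/1225022.

a = 1.09, b = -1.01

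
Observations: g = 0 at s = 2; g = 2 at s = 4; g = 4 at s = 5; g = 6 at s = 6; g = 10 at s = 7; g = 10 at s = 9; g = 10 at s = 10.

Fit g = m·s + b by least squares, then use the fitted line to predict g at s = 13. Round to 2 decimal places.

ĝ = 15.66

Compute the Gram sums: Σs·s = 311, Σs = 43, Σ1 = 7.
For Mᵀg: Σs·g = 324, Σg = 42.
MᵀM·[m, b]ᵀ = Mᵀg becomes [[311, 43]; [43, 7]]·[m, b]ᵀ = [324, 42]ᵀ.
Determinant 311·7 − 43² = 328.
m = (324·7 − 43·42)/328 = 231/164; b = (311·42 − 43·324)/328 = -435/164.
At s = 13: ĝ = (231/164)·(13) + (-435/164)·(1) = 642/41.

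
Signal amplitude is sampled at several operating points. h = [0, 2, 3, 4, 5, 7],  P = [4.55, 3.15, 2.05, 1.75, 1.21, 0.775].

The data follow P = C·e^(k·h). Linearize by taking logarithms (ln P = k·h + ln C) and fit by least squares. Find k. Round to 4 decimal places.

k = -0.2613

Let Y = ln P. Fitting Y = k·h + ln C by least squares:
XᵀX = [[103.0000, 21.0000]; [21.0000, 6]], rhs = [5.8556, 3.8757]ᵀ  (here Σh = 21.0000, Σ(h)² = 103.0000, Σln P = 3.8757, Σh·ln P = 5.8556).
Solving (det = 177.0000): k = -0.26133, ln C = 1.56062.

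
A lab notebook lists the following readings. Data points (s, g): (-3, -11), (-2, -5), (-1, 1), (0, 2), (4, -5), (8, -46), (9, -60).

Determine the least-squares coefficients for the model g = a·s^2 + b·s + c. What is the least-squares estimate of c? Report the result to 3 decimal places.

c = 2.945

With design matrix X, XᵀX = [[11011, 1269, 175]; [1269, 175, 15]; [175, 15, 7]] and Xᵀg = [-8002, -886, -124]ᵀ.
Solving the 3×3 system (Gaussian elimination) gives a = -85021/86779, b = 22181/12397, c = 255582/86779.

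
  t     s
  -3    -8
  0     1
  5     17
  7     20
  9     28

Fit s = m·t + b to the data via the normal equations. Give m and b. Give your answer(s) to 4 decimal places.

m = 2.9456, b = 0.9960

Compute the Gram sums: Σt·t = 164, Σt = 18, Σ1 = 5.
Right-hand side: Σt·s = 501, Σs = 58.
Δ = 164·5 − 18² = 496.
m = (501·5 − 18·58)/496 = 1461/496; b = (164·58 − 18·501)/496 = 247/248.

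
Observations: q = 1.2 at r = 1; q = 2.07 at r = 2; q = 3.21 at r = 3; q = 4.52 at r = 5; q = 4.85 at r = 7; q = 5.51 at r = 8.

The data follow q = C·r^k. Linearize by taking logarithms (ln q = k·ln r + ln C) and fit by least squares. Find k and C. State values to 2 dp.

Let Y = ln q. Fitting Y = k·ln r + ln C by least squares:
Σln r = 7.4265, Σ(ln r)² = 12.3883, Σln q = 6.8702, Σln r·ln q = 10.8347.
Equations: 12.3883·k + 7.4265·ln C = 10.8347;  7.4265·k + 6·ln C = 6.8702.
Solving (det = 19.1764): k = 0.72935, ln C = 0.24228, so C = exp(0.24228) = 1.27415.

k = 0.73, C = 1.27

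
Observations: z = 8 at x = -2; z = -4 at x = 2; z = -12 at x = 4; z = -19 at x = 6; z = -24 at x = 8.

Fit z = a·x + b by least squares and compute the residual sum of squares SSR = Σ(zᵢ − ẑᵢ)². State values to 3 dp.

The normal equations are: 124·a + 18·b = -378;  18·a + 5·b = -51.
Eliminating b: 5·(row 1) − 18·(row 2) gives 296·a = 5·(-378) − 18·(-51) = -972, so a = -243/74.
Then b = ((-51) − 18·(-243/74))/5 = 60/37.
Residuals: -7/37, 35/37, -18/37, -34/37, 24/37; SSR = 90/37.

SSR = 2.432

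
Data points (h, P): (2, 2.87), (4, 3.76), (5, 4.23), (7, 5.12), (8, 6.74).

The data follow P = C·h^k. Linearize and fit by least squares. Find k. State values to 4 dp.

With ln Pᵢ as the transformed response and ln hᵢ as the regressor:
Over the data: Σln h = 7.7142, Σ(ln h)² = 13.1032, Σln P = 7.3621, Σln h·ln P = 12.0336.
Normal system: [[13.1032, 7.7142]; [7.7142, 5]]·[k, ln C]ᵀ = [12.0336, 7.3621]ᵀ.
Δ = 13.1032·5 − (7.7142)² = 6.0066; k = (12.0336·5 − 7.7142·7.3621)/6.0066 = 0.56186, ln C = (13.1032·7.3621 − 7.7142·12.0336)/6.0066 = 0.60557.

k = 0.5619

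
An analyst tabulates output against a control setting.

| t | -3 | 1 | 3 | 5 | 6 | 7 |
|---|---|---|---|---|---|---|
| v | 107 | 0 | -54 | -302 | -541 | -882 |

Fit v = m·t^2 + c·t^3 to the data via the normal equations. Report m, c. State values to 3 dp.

m = 2.889, c = -2.985

From the data, Σt^2·t^2 = 4485, Σt^2·t^3 = 27709, Σt^3·t^3 = 181389.
Right-hand side: Σt^2·v = -69767, Σt^3·v = -461479.
Determinant 4485·181389 − 27709² = 45740984.
m = ((-69767)·181389 − 27709·(-461479))/45740984 = 16519406/5717623; c = (4485·(-461479) − 27709·(-69767))/45740984 = -17069939/5717623.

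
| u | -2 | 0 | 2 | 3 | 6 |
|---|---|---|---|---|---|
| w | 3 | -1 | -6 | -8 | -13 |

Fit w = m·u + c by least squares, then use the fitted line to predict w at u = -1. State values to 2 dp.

The normal equations are: 53·m + 9·c = -120;  9·m + 5·c = -25.
det = 53·5 − 9² = 184.
m = ((-120)·5 − 9·(-25))/184 = -375/184; c = (53·(-25) − 9·(-120))/184 = -245/184.
At u = -1: ŵ = (-375/184)·(-1) + (-245/184)·(1) = 65/92.

ŵ = 0.71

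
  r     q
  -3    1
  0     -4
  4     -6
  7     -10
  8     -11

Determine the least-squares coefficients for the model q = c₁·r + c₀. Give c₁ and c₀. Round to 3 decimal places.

AᵀA·[c₁, c₀]ᵀ = Aᵀq reads: 138·c₁ + 16·c₀ = -185;  16·c₁ + 5·c₀ = -30.
(Σr·r = 138, Σr = 16, Σ1 = 5, Σr·q = -185, Σq = -30.)
Eliminating c₀: 5·(row 1) − 16·(row 2) gives 434·c₁ = 5·(-185) − 16·(-30) = -445, so c₁ = -445/434.
Then c₀ = ((-30) − 16·(-445/434))/5 = -590/217.

c₁ = -1.025, c₀ = -2.719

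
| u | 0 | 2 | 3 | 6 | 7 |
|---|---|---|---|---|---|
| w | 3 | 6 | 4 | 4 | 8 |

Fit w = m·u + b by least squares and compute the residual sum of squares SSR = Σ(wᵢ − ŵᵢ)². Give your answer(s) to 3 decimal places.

MᵀM·[m, b]ᵀ = Mᵀw reads: 98·m + 18·b = 104;  18·m + 5·b = 25.
Determinant 98·5 − 18² = 166.
m = (104·5 − 18·25)/166 = 35/83; b = (98·25 − 18·104)/166 = 289/83.
Residuals: -40/83, 139/83, -62/83, -167/83, 130/83; SSR = 838/83.

SSR = 10.096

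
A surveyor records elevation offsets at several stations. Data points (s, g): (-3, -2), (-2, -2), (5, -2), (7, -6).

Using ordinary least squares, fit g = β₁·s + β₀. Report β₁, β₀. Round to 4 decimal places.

Compute the Gram sums: Σs·s = 87, Σs = 7, Σ1 = 4.
And Σs·g = -42, Σg = -12.
So XᵀX·[β₁, β₀]ᵀ = Xᵀg: [[87, 7]; [7, 4]]·[β₁, β₀]ᵀ = [-42, -12]ᵀ.
det = 87·4 − 7² = 299.
β₁ = ((-42)·4 − 7·(-12))/299 = -84/299; β₀ = (87·(-12) − 7·(-42))/299 = -750/299.

β₁ = -0.2809, β₀ = -2.5084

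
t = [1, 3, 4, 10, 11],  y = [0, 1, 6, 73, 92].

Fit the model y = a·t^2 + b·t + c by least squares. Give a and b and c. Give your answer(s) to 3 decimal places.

a = 1.047, b = -3.371, c = 2.226

The normal equations are: 24979·a + 2423·b + 247·c = 18537;  2423·a + 247·b + 29·c = 1769;  247·a + 29·b + 5·c = 172.
Row-reducing yields a = 67933/64878, b = -218705/64878, c = 24067/10813.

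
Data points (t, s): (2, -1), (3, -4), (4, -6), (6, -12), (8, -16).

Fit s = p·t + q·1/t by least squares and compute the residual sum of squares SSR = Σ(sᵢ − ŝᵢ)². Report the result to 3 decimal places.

SSR = 0.805

Entries of MᵀM: Σt·t = 129, Σt·1/t = 5, Σ1/t·1/t = 269/576.
For Mᵀs: Σt·s = -238, Σ1/t·s = -22/3.
So MᵀM·[p, q]ᵀ = Mᵀs: [[129, 5]; [5, 269/576]]·[p, q]ᵀ = [-238, -22/3]ᵀ.
Determinant 129·(269/576) − 5² = 6767/192.
p = ((-238)·(269/576) − 5·(-22/3))/(6767/192) = -42902/20301; q = (129·(-22/3) − 5·(-238))/(6767/192) = 46848/6767.
Residuals: -4769/20301, 218/6767, 14666/20301, -3208/6767, 832/20301; SSR = 16333/20301.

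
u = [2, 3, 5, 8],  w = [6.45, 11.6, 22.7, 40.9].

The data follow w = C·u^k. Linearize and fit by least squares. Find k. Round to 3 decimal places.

k = 1.329

Taking logs, ln w = k·ln u + ln C, so regress ln w on ln u.
AᵀA = [[8.6018, 5.4806]; [5.4806, 4]], rhs = [16.7271, 11.1486]ᵀ  (here Σln u = 5.4806, Σ(ln u)² = 8.6018, Σln w = 11.1486, Σln u·ln w = 16.7271).
Slope k = (n·Σln u·ln w − Σln u·Σln w)/(n·Σ(ln u)² − (Σln u)²) = (4·16.7271 − 5.4806·11.1486)/4.3697 = 1.32896; ln C = (Σln w − k·Σln u)/n = 0.96626.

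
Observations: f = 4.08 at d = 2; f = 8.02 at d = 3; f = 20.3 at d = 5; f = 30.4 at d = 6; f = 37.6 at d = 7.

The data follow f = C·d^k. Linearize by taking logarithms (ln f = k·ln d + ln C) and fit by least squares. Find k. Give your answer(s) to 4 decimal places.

Taking logs, ln f = k·ln d + ln C, so regress ln f on ln d.
Σln d = 7.1389, Σ(ln d)² = 11.2747, Σln f = 13.5401, Σln d·ln f = 21.2830.
Equations: 11.2747·k + 7.1389·ln C = 21.2830;  7.1389·k + 5·ln C = 13.5401.
Slope k = (n·Σln d·ln f − Σln d·Σln f)/(n·Σ(ln d)² − (Σln d)²) = (5·21.2830 − 7.1389·13.5401)/5.4099 = 1.80297; ln C = (Σln f − k·Σln d)/n = 0.13379.

k = 1.8030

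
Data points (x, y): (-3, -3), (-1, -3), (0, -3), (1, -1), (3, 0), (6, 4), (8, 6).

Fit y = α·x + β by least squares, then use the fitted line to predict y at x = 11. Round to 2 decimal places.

ŷ = 8.12

Normal-equation sums: Σx·x = 120, Σx = 14, Σ1 = 7.
Right-hand side: Σx·y = 83, Σy = 0.
Eliminating β: 7·(row 1) − 14·(row 2) gives 644·α = 7·83 − 14·0 = 581, so α = 83/92.
Then β = (0 − 14·(83/92))/7 = -83/46.
At x = 11: ŷ = (83/92)·(11) + (-83/46)·(1) = 747/92.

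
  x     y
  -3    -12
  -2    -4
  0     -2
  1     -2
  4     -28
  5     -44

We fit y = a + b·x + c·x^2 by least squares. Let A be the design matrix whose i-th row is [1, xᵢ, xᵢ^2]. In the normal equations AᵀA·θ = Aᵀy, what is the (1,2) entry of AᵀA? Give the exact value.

5

Row 1 ↔ basis 1, column 2 ↔ basis x, so (AᵀA)_{1,2} = Σᵢ x = (1)·(-3) + (1)·(-2) + (1)·(0) + (1)·(1) + (1)·(4) + (1)·(5) = 5.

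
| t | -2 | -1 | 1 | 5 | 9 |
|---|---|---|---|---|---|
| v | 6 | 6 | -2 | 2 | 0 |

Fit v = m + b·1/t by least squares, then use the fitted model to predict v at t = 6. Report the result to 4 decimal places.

From the data, Σ1 = 5, Σ1/t = -17/90, Σ1/t·1/t = 18649/8100.
And Σv = 12, Σ1/t·v = -53/5.
Δ = 5·(18649/8100) − (-17/90)² = 23239/2025.
m = (12·(18649/8100) − (-17/90)·(-53/5))/(23239/2025) = 6105/2734; b = (5·(-53/5) − (-17/90)·12)/(23239/2025) = -102735/23239.
At t = 6: v̂ = (6105/2734)·(1) + (-102735/23239)·(1/6) = 34770/23239.

v̂ = 1.4962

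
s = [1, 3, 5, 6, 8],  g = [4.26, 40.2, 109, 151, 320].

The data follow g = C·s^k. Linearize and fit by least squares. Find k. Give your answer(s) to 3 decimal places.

k = 2.042

Let Y = ln g. Fitting Y = k·ln s + ln C by least squares:
Σln s = 6.5793, Σ(ln s)² = 11.3317, Σln g = 20.6201, Σln s·ln g = 32.5932.
Equations: 11.3317·k + 6.5793·ln C = 32.5932;  6.5793·k + 5·ln C = 20.6201.
Solving (det = 13.3720): k = 2.04167, ln C = 1.43748.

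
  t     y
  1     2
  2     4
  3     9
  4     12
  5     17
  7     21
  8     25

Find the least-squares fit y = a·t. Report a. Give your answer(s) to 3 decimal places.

The normal equations are: 168·a = 517.
(Σt·t = 168, Σt·y = 517.)
Hence a = 517 / 168 ≈ 3.07738.

a = 3.077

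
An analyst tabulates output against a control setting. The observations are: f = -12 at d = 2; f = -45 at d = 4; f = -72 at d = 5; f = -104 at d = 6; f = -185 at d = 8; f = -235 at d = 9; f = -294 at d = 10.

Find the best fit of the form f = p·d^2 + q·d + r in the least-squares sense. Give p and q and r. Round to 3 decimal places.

p = -3.079, q = 1.854, r = -3.568

Forming MᵀM = [[22850, 2654, 326]; [2654, 326, 44]; [326, 44, 7]] and Mᵀf = [-66587, -7723, -947]ᵀ gives MᵀM·[p, q, r]ᵀ = Mᵀf.
Solving the 3×3 system (Gaussian elimination) gives p = -70855/23016, q = 42667/23016, r = -1955/548.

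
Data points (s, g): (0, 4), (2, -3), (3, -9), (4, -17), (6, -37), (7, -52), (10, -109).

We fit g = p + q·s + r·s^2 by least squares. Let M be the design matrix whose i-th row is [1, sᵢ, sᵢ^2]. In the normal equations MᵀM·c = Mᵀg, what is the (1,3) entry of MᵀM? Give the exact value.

214

Row 1 ↔ basis 1, column 3 ↔ basis s^2, so (MᵀM)_{1,3} = Σᵢ s^2 = (1)·(0) + (1)·(4) + (1)·(9) + (1)·(16) + (1)·(36) + (1)·(49) + (1)·(100) = 214.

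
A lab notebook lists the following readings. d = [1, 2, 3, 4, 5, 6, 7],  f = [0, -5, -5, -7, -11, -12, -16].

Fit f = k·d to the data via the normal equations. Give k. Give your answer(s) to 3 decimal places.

k = -2.086

Sums needed: Σd·d = 140.
For Aᵀf: Σd·f = -292.
k = (-292)/140 = -2.08571.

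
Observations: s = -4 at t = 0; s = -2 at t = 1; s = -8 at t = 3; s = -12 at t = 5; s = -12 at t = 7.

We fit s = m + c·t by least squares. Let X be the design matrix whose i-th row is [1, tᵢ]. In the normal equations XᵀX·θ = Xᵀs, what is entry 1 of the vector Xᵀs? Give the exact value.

-38

Entry 1 ↔ basis 1, so (Xᵀs)_{1} = Σᵢ sᵢ = (1)·(-4) + (1)·(-2) + (1)·(-8) + (1)·(-12) + (1)·(-12) = -38.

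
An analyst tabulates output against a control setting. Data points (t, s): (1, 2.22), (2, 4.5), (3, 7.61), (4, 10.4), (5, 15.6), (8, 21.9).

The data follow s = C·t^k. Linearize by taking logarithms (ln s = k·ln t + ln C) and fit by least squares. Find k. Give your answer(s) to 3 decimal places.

k = 1.143

Linearized form: ln s = k·ln t + ln C. From the 6 transformed points,
Σln t = 6.8669, Σ(ln t)² = 10.5236, Σln s = 12.5066, Σln t·ln s = 17.3583.
Equations: 10.5236·k + 6.8669·ln C = 17.3583;  6.8669·k + 6·ln C = 12.5066.
Slope k = (n·Σln t·ln s − Σln t·Σln s)/(n·Σ(ln t)² − (Σln t)²) = (6·17.3583 − 6.8669·12.5066)/15.9867 = 1.14268; ln C = (Σln s − k·Σln t)/n = 0.77665.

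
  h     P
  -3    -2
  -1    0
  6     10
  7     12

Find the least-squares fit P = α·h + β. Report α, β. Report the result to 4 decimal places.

α = 1.4047, β = 1.8395

Normal-equation sums: Σh·h = 95, Σh = 9, Σ1 = 4.
Right-hand side: Σh·P = 150, ΣP = 20.
AᵀA·[α, β]ᵀ = AᵀP becomes [[95, 9]; [9, 4]]·[α, β]ᵀ = [150, 20]ᵀ.
Eliminating β: 4·(row 1) − 9·(row 2) gives 299·α = 4·150 − 9·20 = 420, so α = 420/299.
Then β = (20 − 9·(420/299))/4 = 550/299.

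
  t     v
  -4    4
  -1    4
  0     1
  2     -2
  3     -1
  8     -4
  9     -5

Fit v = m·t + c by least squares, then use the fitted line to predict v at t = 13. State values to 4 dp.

v̂ = -8.0748

Setting ∂/∂m … = 0 gives: 175·m + 17·c = -104;  17·m + 7·c = -3.
Eliminating c: 7·(row 1) − 17·(row 2) gives 936·m = 7·(-104) − 17·(-3) = -677, so m = -677/936.
Then c = ((-3) − 17·(-677/936))/7 = 1243/936.
At t = 13: v̂ = (-677/936)·(13) + (1243/936)·(1) = -3779/468.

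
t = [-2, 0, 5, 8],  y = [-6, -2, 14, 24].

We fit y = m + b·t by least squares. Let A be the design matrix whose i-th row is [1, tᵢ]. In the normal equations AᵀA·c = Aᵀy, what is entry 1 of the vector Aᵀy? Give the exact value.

Entry 1 ↔ basis 1, so (Aᵀy)_{1} = Σᵢ yᵢ = (1)·(-6) + (1)·(-2) + (1)·(14) + (1)·(24) = 30.

30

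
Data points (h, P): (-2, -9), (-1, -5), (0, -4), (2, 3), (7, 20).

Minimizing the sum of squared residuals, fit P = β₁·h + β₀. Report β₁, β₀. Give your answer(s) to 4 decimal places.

Sums needed: Σh·h = 58, Σh = 6, Σ1 = 5.
For XᵀP: Σh·P = 169, ΣP = 5.
Normal equations: [[58, 6]; [6, 5]]·[β₁, β₀]ᵀ = [169, 5]ᵀ.
det = 58·5 − 6² = 254.
β₁ = (169·5 − 6·5)/254 = 815/254; β₀ = (58·5 − 6·169)/254 = -362/127.

β₁ = 3.2087, β₀ = -2.8504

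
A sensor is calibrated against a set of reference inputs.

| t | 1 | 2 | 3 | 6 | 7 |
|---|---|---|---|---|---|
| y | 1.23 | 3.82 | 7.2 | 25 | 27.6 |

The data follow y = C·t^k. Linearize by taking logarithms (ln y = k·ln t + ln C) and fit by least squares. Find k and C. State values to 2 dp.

With ln yᵢ as the transformed response and ln tᵢ as the regressor:
XᵀX = [[8.6844, 5.5294]; [5.5294, 5]], rhs = [15.3214, 10.0580]ᵀ  (here Σln t = 5.5294, Σ(ln t)² = 8.6844, Σln y = 10.0580, Σln t·ln y = 15.3214).
Solving (det = 12.8473): k = 1.63394, ln C = 0.20466, so C = exp(0.20466) = 1.22711.

k = 1.63, C = 1.23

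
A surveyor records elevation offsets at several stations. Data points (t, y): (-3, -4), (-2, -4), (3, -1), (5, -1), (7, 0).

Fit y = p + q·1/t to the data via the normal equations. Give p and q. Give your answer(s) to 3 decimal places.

AᵀA·[p, q]ᵀ = Aᵀy reads: 5·p + (-11/70)·q = -10;  (-11/70)·p + (23489/44100)·q = 14/5.
Δ = 5·(23489/44100) − (-11/70)² = 29089/11025.
p = ((-10)·(23489/44100) − (-11/70)·(14/5))/(29089/11025) = -107743/58178; q = (5·(14/5) − (-11/70)·(-10))/(29089/11025) = 137025/29089.

p = -1.852, q = 4.711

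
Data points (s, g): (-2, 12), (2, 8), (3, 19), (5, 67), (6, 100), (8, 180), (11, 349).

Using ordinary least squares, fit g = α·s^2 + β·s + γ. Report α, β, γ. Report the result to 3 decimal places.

α = 3.016, β = -1.221, γ = -2.567

From the data, Σs^2·s^2 = 20771, Σs^2·s = 2211, Σs^2 = 263, Σs·s = 263, Σs = 33, Σ1 = 7.
Right-hand side: Σs^2·g = 59275, Σs·g = 6263, Σg = 735.
So MᵀM·[α, β, γ]ᵀ = Mᵀg: [[20771, 2211, 263]; [2211, 263, 33]; [263, 33, 7]]·[α, β, γ]ᵀ = [59275, 6263, 735]ᵀ.
Solving the 3×3 system (Gaussian elimination) gives α = 1196879/396809, β = -484684/396809, γ = -145510/56687.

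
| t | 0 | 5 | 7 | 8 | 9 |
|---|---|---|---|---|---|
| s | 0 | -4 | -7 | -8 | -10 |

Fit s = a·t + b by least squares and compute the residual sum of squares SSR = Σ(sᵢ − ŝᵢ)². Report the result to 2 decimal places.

SSR = 1.69

The normal equations are: 219·a + 29·b = -223;  29·a + 5·b = -29.
Eliminating b: 5·(row 1) − 29·(row 2) gives 254·a = 5·(-223) − 29·(-29) = -274, so a = -137/127.
Then b = ((-29) − 29·(-137/127))/5 = 58/127.
Residuals: -58/127, 119/127, 12/127, 22/127, -95/127; SSR = 214/127.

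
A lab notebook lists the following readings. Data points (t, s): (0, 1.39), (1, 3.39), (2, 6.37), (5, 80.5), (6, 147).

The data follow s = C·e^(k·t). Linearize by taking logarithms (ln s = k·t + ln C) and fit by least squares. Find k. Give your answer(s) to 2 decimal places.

k = 0.78

Let Y = ln s. Fitting Y = k·t + ln C by least squares:
AᵀA = [[66.0000, 14.0000]; [14.0000, 5]], rhs = [56.8079, 12.7804]ᵀ  (here Σt = 14.0000, Σ(t)² = 66.0000, Σln s = 12.7804, Σt·ln s = 56.8079).
Δ = 66.0000·5 − (14.0000)² = 134.0000; k = (56.8079·5 − 14.0000·12.7804)/134.0000 = 0.78443, ln C = (66.0000·12.7804 − 14.0000·56.8079)/134.0000 = 0.35968.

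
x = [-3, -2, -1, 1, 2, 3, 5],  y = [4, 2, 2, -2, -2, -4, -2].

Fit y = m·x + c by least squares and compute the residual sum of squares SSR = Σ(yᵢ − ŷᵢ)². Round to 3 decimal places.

SSR = 11.237

Normal-equation sums: Σx·x = 53, Σx = 5, Σ1 = 7.
Right-hand side: Σx·y = -46, Σy = -2.
MᵀM·[m, c]ᵀ = Mᵀy becomes [[53, 5]; [5, 7]]·[m, c]ᵀ = [-46, -2]ᵀ.
det = 53·7 − 5² = 346.
m = ((-46)·7 − 5·(-2))/346 = -156/173; c = (53·(-2) − 5·(-46))/346 = 62/173.
Residuals: 162/173, -28/173, 128/173, -252/173, -96/173, -286/173, 372/173; SSR = 1944/173.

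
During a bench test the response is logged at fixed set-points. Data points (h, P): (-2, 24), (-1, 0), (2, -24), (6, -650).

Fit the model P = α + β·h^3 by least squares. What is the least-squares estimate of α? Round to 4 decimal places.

α = -1.0055

Entries of MᵀM: Σ1 = 4, Σh^3 = 215, Σh^3·h^3 = 46785.
Moment sums: ΣP = -650, Σh^3·P = -140784.
Normal equations: [[4, 215]; [215, 46785]]·[α, β]ᵀ = [-650, -140784]ᵀ.
Eliminating β: 46785·(row 1) − 215·(row 2) gives 140915·α = 46785·(-650) − 215·(-140784) = -141690, so α = -28338/28183.
Then β = ((-140784) − 215·(-28338/28183))/46785 = -423386/140915.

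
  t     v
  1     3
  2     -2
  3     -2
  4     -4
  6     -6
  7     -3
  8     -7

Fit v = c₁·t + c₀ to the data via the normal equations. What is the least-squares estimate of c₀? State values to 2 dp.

c₀ = 1.57

Compute the Gram sums: Σt·t = 179, Σt = 31, Σ1 = 7.
Right-hand side: Σt·v = -136, Σv = -21.
Determinant 179·7 − 31² = 292.
c₁ = ((-136)·7 − 31·(-21))/292 = -301/292; c₀ = (179·(-21) − 31·(-136))/292 = 457/292.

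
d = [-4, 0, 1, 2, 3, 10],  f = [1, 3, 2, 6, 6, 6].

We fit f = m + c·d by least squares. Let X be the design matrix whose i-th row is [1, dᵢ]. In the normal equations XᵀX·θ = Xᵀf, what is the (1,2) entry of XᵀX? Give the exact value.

12

Row 1 ↔ basis 1, column 2 ↔ basis d, so (XᵀX)_{1,2} = Σᵢ d = (1)·(-4) + (1)·(0) + (1)·(1) + (1)·(2) + (1)·(3) + (1)·(10) = 12.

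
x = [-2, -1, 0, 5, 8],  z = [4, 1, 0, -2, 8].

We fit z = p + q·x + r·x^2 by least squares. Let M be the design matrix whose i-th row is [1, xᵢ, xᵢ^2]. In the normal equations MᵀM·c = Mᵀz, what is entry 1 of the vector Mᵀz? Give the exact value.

Entry 1 ↔ basis 1, so (Mᵀz)_{1} = Σᵢ zᵢ = (1)·(4) + (1)·(1) + (1)·(0) + (1)·(-2) + (1)·(8) = 11.

11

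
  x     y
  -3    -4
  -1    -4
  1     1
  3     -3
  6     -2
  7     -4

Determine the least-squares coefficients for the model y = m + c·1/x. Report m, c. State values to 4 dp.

With design matrix A, AᵀA = [[6, 13/42]; [13/42, 445/196]] and Aᵀy = [-16, 31/7]ᵀ.
det = 6·(445/196) − (13/42)² = 23861/1764.
m = ((-16)·(445/196) − (13/42)·(31/7))/(23861/1764) = -66498/23861; c = (6·(31/7) − (13/42)·(-16))/(23861/1764) = 55608/23861.

m = -2.7869, c = 2.3305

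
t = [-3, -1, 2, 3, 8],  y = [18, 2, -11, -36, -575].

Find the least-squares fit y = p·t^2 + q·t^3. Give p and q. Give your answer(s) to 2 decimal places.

Compute the Gram sums: Σt^2·t^2 = 4275, Σt^2·t^3 = 32799, Σt^3·t^3 = 263667.
For Aᵀy: Σt^2·y = -37004, Σt^3·y = -295948.
Δ = 4275·263667 − 32799² = 51402024.
p = ((-37004)·263667 − 32799·(-295948))/51402024 = -2080634/2141751; q = (4275·(-295948) − 32799·(-37004))/51402024 = -2145146/2141751.

p = -0.97, q = -1.00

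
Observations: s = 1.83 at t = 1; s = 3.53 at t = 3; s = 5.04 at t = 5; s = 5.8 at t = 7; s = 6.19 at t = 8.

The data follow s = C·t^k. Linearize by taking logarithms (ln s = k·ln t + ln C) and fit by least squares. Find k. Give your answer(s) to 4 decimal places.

k = 0.5941

With ln sᵢ as the transformed response and ln tᵢ as the regressor:
Σln t = 6.7334, Σ(ln t)² = 11.9079, Σln s = 7.0638, Σln t·ln s = 11.2001.
Normal system: [[11.9079, 6.7334]; [6.7334, 5]]·[k, ln C]ᵀ = [11.2001, 7.0638]ᵀ.
Δ = 11.9079·5 − (6.7334)² = 14.2007; k = (11.2001·5 − 6.7334·7.0638)/14.2007 = 0.59413, ln C = (11.9079·7.0638 − 6.7334·11.2001)/14.2007 = 0.61266.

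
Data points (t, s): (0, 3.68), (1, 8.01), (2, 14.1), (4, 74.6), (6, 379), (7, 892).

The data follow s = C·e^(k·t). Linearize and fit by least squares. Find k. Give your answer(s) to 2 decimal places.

k = 0.79

Let Y = ln s. Fitting Y = k·t + ln C by least squares:
Sums: Σt = 20.0000, Σ(t)² = 106.0000, Σln s = 23.0729, Σt·ln s = 107.8011.
Normal system: [[106.0000, 20.0000]; [20.0000, 6]]·[k, ln C]ᵀ = [107.8011, 23.0729]ᵀ.
Slope k = (n·Σt·ln s − Σt·Σln s)/(n·Σ(t)² − (Σt)²) = (6·107.8011 − 20.0000·23.0729)/236.0000 = 0.78537; ln C = (Σln s − k·Σt)/n = 1.22758.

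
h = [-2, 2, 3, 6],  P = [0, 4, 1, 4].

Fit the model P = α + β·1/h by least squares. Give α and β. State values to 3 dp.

Compute the Gram sums: Σ1 = 4, Σ1/h = 1/2, Σ1/h·1/h = 23/36.
Moment sums: ΣP = 9, Σ1/h·P = 3.
So XᵀX·[α, β]ᵀ = XᵀP: [[4, 1/2]; [1/2, 23/36]]·[α, β]ᵀ = [9, 3]ᵀ.
Eliminating β: (23/36)·(row 1) − (1/2)·(row 2) gives (83/36)·α = (23/36)·9 − (1/2)·3 = 17/4, so α = 153/83.
Then β = (3 − (1/2)·(153/83))/(23/36) = 270/83.

α = 1.843, β = 3.253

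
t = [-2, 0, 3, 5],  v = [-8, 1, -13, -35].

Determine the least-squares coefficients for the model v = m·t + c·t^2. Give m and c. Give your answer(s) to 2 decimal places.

The normal system AᵀA·[m, c]ᵀ = Aᵀv is [[38, 144]; [144, 722]]·[m, c]ᵀ = [-198, -1024]ᵀ.
Eliminating c: 722·(row 1) − 144·(row 2) gives 6700·m = 722·(-198) − 144·(-1024) = 4500, so m = 45/67.
Then c = ((-1024) − 144·(45/67))/722 = -104/67.

m = 0.67, c = -1.55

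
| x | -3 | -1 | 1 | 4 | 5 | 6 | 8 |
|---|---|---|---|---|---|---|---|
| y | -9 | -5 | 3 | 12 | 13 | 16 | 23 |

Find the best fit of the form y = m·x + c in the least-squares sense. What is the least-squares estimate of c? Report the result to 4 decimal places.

Sums needed: Σx·x = 152, Σx = 20, Σ1 = 7.
Moment sums: Σx·y = 428, Σy = 53.
AᵀA·[m, c]ᵀ = Aᵀy becomes [[152, 20]; [20, 7]]·[m, c]ᵀ = [428, 53]ᵀ.
Determinant 152·7 − 20² = 664.
m = (428·7 − 20·53)/664 = 242/83; c = (152·53 − 20·428)/664 = -63/83.

c = -0.7590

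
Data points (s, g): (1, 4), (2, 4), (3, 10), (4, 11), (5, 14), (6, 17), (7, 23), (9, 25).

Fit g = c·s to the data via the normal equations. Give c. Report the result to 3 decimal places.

c = 2.914

Sums needed: Σs·s = 221.
For Mᵀg: Σs·g = 644.
MᵀM·[c]ᵀ = Mᵀg becomes [[221]]·[c]ᵀ = [644]ᵀ.
c = 644/221 = 2.91403.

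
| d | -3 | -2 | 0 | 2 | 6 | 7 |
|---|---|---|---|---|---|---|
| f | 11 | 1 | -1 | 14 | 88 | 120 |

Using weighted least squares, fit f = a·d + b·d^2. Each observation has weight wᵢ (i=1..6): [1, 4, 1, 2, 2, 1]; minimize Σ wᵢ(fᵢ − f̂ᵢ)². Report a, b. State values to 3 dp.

Forming XᵀWX = [[154, 732]; [732, 5170]] and XᵀWf = [1911, 12443]ᵀ gives XᵀWX·[a, b]ᵀ = XᵀWf.
Determinant 154·5170 − 732² = 260356.
a = (1911·5170 − 732·12443)/260356 = 385797/130178; b = (154·12443 − 732·1911)/260356 = 258685/130178.

a = 2.964, b = 1.987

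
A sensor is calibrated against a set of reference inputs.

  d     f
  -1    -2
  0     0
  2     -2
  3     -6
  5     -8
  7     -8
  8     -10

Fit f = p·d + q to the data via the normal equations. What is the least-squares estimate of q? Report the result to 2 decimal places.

Sums needed: Σd·d = 152, Σd = 24, Σ1 = 7.
For Xᵀf: Σd·f = -196, Σf = -36.
Δ = 152·7 − 24² = 488.
p = ((-196)·7 − 24·(-36))/488 = -127/122; q = (152·(-36) − 24·(-196))/488 = -96/61.

q = -1.57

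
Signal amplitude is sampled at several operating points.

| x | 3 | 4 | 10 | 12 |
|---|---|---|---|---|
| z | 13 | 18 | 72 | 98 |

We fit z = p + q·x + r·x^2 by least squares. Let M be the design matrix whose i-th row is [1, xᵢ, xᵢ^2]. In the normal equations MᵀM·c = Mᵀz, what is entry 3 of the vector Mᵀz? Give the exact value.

Entry 3 ↔ basis x^2, so (Mᵀz)_{3} = Σᵢ (x^2)·zᵢ = (9)·(13) + (16)·(18) + (100)·(72) + (144)·(98) = 21717.

21717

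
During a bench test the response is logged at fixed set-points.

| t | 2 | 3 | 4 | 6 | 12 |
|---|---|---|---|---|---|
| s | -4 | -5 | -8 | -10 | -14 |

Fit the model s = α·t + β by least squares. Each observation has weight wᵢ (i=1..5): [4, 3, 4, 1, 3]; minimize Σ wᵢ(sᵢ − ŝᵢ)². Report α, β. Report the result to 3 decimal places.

The normal equations are: 575·α + 75·β = -769;  75·α + 15·β = -115.
Δ = 575·15 − 75² = 3000.
α = ((-769)·15 − 75·(-115))/3000 = -97/100; β = (575·(-115) − 75·(-769))/3000 = -169/60.

α = -0.970, β = -2.817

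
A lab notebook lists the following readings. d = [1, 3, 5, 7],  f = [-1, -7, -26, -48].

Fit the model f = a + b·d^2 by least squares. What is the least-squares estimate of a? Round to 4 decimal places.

a = 0.5000

The normal equations are: 4·a + 84·b = -82;  84·a + 3108·b = -3066.
Determinant 4·3108 − 84² = 5376.
a = ((-82)·3108 − 84·(-3066))/5376 = 1/2; b = (4·(-3066) − 84·(-82))/5376 = -1.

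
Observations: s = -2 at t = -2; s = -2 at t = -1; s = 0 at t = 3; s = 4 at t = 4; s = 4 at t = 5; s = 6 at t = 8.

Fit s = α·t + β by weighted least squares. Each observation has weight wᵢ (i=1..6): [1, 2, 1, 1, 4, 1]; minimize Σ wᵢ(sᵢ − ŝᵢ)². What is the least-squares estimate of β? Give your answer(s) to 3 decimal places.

Sums needed: Σwᵢ·t·t = 195, Σwᵢ·t = 31, Σwᵢ·1 = 10.
Right-hand side: Σwᵢ·t·s = 152, Σwᵢ·s = 20.
MᵀWM·[α, β]ᵀ = MᵀWs becomes [[195, 31]; [31, 10]]·[α, β]ᵀ = [152, 20]ᵀ.
det = 195·10 − 31² = 989.
α = (152·10 − 31·20)/989 = 900/989; β = (195·20 − 31·152)/989 = -812/989.

β = -0.821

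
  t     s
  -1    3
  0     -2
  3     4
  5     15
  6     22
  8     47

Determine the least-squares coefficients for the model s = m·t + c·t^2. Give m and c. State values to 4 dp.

Normal-equation sums: Σt·t = 135, Σt·t^2 = 879, Σt^2·t^2 = 6099.
Moment sums: Σt·s = 592, Σt^2·s = 4214.
Normal equations: [[135, 879]; [879, 6099]]·[m, c]ᵀ = [592, 4214]ᵀ.
det = 135·6099 − 879² = 50724.
m = (592·6099 − 879·4214)/50724 = -15583/8454; c = (135·4214 − 879·592)/50724 = 8087/8454.

m = -1.8433, c = 0.9566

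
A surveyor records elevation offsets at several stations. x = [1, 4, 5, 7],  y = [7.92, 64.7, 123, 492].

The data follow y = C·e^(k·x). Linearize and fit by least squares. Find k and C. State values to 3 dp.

Taking logs, ln y = k·x + ln C, so regress ln y on x.
Sums: Σx = 17.0000, Σ(x)² = 91.0000, Σln y = 17.2498, Σx·ln y = 86.1987.
Normal system: [[91.0000, 17.0000]; [17.0000, 4]]·[k, ln C]ᵀ = [86.1987, 17.2498]ᵀ.
Solving (det = 75.0000): k = 0.68731, ln C = 1.39140, so C = exp(1.39140) = 4.02048.

k = 0.687, C = 4.020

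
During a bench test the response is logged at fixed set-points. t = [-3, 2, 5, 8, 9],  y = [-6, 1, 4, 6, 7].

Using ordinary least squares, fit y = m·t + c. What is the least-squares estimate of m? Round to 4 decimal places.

AᵀA·[m, c]ᵀ = Aᵀy reads: 183·m + 21·c = 151;  21·m + 5·c = 12.
Determinant 183·5 − 21² = 474.
m = (151·5 − 21·12)/474 = 503/474; c = (183·12 − 21·151)/474 = -325/158.

m = 1.0612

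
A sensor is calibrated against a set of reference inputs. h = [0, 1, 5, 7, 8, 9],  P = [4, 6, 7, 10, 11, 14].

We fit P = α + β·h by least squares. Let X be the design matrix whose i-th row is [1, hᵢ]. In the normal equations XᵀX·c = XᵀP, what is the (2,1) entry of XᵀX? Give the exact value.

Row 2 ↔ basis h, column 1 ↔ basis 1, so (XᵀX)_{2,1} = Σᵢ h = (0)·(1) + (1)·(1) + (5)·(1) + (7)·(1) + (8)·(1) + (9)·(1) = 30.

30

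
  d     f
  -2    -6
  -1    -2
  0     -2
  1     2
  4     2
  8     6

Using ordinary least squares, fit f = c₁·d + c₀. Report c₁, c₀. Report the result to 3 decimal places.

Forming MᵀM = [[86, 10]; [10, 6]] and Mᵀf = [72, 0]ᵀ gives MᵀM·[c₁, c₀]ᵀ = Mᵀf.
Determinant 86·6 − 10² = 416.
c₁ = (72·6 − 10·0)/416 = 27/26; c₀ = (86·0 − 10·72)/416 = -45/26.

c₁ = 1.038, c₀ = -1.731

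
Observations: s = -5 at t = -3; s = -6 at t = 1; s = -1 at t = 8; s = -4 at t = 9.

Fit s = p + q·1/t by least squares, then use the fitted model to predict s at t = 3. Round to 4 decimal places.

Entries of XᵀX: Σ1 = 4, Σ1/t = 65/72, Σ1/t·1/t = 5905/5184.
Moment sums: Σs = -16, Σ1/t·s = -353/72.
XᵀX·[p, q]ᵀ = Xᵀs becomes [[4, 65/72]; [65/72, 5905/5184]]·[p, q]ᵀ = [-16, -353/72]ᵀ.
Determinant 4·(5905/5184) − (65/72)² = 2155/576.
p = ((-16)·(5905/5184) − (65/72)·(-353/72))/(2155/576) = -4769/1293; q = (4·(-353/72) − (65/72)·(-16))/(2155/576) = -2976/2155.
At t = 3: ŝ = (-4769/1293)·(1) + (-2976/2155)·(1/3) = -26821/6465.

ŝ = -4.1486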